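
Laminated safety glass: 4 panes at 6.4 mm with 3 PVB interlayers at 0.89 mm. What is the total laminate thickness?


Total thickness = glass contribution + PVB contribution
  Glass: 4 * 6.4 = 25.6 mm
  PVB: 3 * 0.89 = 2.67 mm
  Total = 25.6 + 2.67 = 28.27 mm

28.27 mm


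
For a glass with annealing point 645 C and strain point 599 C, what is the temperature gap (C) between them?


Gap = T_anneal - T_strain:
  gap = 645 - 599 = 46 C

46 C


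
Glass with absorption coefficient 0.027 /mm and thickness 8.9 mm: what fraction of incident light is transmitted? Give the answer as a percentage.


Beer-Lambert law: T = exp(-alpha * thickness)
  exponent = -0.027 * 8.9 = -0.2403
  T = exp(-0.2403) = 0.7864
  Percentage = 0.7864 * 100 = 78.64%

78.64%


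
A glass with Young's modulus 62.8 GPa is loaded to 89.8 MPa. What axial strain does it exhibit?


Rearrange E = sigma / epsilon:
  epsilon = sigma / E
  E (MPa) = 62.8 * 1000 = 62800
  epsilon = 89.8 / 62800 = 0.00143

0.00143


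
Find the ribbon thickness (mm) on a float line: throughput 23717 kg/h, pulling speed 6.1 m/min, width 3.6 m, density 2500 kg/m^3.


Ribbon cross-section from mass balance:
  Volume rate = throughput / density = 23717 / 2500 = 9.4868 m^3/h
  thickness = volume rate / (speed * 60 * width), i.e.
  thickness = throughput / (60 * speed * width * density) * 1000
  thickness = 23717 / (60 * 6.1 * 3.6 * 2500) * 1000 = 7.2 mm

7.2 mm


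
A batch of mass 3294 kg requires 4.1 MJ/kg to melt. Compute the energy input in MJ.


Total energy = mass * specific energy
  E = 3294 * 4.1 = 13505.4 MJ

13505.4 MJ


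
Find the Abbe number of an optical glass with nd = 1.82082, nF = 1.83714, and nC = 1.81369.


Abbe number formula: Vd = (nd - 1) / (nF - nC)
  nd - 1 = 1.82082 - 1 = 0.82082
  nF - nC = 1.83714 - 1.81369 = 0.02345
  Vd = 0.82082 / 0.02345 = 35.0

35.0


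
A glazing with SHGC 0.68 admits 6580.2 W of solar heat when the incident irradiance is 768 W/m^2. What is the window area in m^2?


Rearrange Q = Area * SHGC * Irradiance:
  Area = Q / (SHGC * Irradiance)
  Area = 6580.2 / (0.68 * 768) = 12.6 m^2

12.6 m^2


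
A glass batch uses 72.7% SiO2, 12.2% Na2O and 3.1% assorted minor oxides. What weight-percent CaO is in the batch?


Pieces sum to 100%:
  CaO = 100 - (SiO2 + Na2O + others)
  CaO = 100 - (72.7 + 12.2 + 3.1) = 12.0%

12.0%


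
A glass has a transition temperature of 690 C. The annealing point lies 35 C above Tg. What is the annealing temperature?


The annealing temperature is Tg plus the offset:
  T_anneal = 690 + 35 = 725 C

725 C


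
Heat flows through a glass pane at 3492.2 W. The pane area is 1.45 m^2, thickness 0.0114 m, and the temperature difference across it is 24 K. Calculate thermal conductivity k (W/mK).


Fourier's law rearranged: k = Q * t / (A * dT)
  Numerator = 3492.2 * 0.0114 = 39.81108
  Denominator = 1.45 * 24 = 34.8
  k = 39.81108 / 34.8 = 1.144 W/mK

1.144 W/mK


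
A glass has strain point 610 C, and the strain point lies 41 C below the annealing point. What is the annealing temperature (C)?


T_anneal = T_strain + gap:
  T_anneal = 610 + 41 = 651 C

651 C


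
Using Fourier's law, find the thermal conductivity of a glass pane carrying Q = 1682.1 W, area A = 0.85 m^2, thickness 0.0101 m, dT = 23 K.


Fourier's law rearranged: k = Q * t / (A * dT)
  Numerator = 1682.1 * 0.0101 = 16.98921
  Denominator = 0.85 * 23 = 19.55
  k = 16.98921 / 19.55 = 0.869 W/mK

0.869 W/mK


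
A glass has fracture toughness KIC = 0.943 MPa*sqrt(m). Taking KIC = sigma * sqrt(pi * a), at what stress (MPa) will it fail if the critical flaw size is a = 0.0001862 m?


Rearrange KIC = sigma * sqrt(pi * a):
  sigma = KIC / sqrt(pi * a)
  sqrt(pi * 0.0001862) = 0.024186
  sigma = 0.943 / 0.024186 = 38.99 MPa

38.99 MPa


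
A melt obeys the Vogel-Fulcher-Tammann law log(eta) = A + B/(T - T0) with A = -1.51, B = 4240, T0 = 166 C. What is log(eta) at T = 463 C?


VFT equation: log(eta) = A + B / (T - T0)
  T - T0 = 463 - 166 = 297
  B / (T - T0) = 4240 / 297 = 14.276
  log(eta) = -1.51 + 14.276 = 12.766

12.766


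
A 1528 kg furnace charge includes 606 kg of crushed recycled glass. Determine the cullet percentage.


Cullet ratio = (cullet mass / total batch mass) * 100
  Ratio = 606 / 1528 * 100 = 39.66%

39.66%


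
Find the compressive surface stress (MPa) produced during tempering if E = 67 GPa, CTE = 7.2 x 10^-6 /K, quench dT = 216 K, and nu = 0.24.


Tempering stress: sigma = E * alpha * dT / (1 - nu)
  E (MPa) = 67 * 1000 = 67000
  Numerator = 67000 * (7.2 x 10^-6) * 216 = 104.1984
  Denominator = 1 - 0.24 = 0.76
  sigma = 104.1984 / 0.76 = 137.1 MPa

137.1 MPa


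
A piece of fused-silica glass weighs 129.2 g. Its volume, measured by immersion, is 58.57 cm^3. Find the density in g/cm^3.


Use the definition of density:
  rho = mass / volume
  rho = 129.2 / 58.57 = 2.206 g/cm^3

2.206 g/cm^3


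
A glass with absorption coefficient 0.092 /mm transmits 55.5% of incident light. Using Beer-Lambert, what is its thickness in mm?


Rearrange T = exp(-alpha * thickness):
  thickness = -ln(T) / alpha
  T = 55.5/100 = 0.555
  ln(T) = -0.58879
  -ln(T) = 0.58879
  thickness = 0.58879 / 0.092 = 6.4 mm

6.4 mm


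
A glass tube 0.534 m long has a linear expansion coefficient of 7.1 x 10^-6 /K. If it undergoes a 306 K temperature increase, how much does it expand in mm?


Thermal expansion formula: dL = alpha * L0 * dT
  dL = (7.1 x 10^-6) * 0.534 * 306 = 0.00116017 m
Convert to mm: 0.00116017 * 1000 = 1.1602 mm

1.1602 mm


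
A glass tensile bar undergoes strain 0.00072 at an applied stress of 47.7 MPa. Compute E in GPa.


Young's modulus: E = stress / strain
  E = 47.7 MPa / 0.00072 = 66250 MPa
Convert to GPa: 66250 / 1000 = 66.25 GPa

66.25 GPa


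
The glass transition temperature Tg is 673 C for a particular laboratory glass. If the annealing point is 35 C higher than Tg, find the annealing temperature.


The annealing temperature is Tg plus the offset:
  T_anneal = 673 + 35 = 708 C

708 C


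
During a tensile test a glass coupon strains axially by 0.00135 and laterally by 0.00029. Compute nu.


Poisson's ratio: nu = lateral strain / axial strain
  nu = 0.00029 / 0.00135 = 0.2148

0.2148


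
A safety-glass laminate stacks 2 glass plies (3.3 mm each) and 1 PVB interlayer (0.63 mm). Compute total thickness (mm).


Total thickness = glass contribution + PVB contribution
  Glass: 2 * 3.3 = 6.6 mm
  PVB: 1 * 0.63 = 0.63 mm
  Total = 6.6 + 0.63 = 7.23 mm

7.23 mm


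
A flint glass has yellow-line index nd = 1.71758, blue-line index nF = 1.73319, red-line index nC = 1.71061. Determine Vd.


Abbe number formula: Vd = (nd - 1) / (nF - nC)
  nd - 1 = 1.71758 - 1 = 0.71758
  nF - nC = 1.73319 - 1.71061 = 0.02258
  Vd = 0.71758 / 0.02258 = 31.78

31.78


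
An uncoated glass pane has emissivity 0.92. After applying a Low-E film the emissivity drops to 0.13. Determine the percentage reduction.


Percentage reduction = (1 - coated/uncoated) * 100
  Ratio = 0.13 / 0.92 = 0.1413
  Reduction = (1 - 0.1413) * 100 = 85.9%

85.9%


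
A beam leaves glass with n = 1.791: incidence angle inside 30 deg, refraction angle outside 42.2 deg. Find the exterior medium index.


Apply Snell's law: n1 * sin(theta1) = n2 * sin(theta2)
  n2 = n1 * sin(theta1) / sin(theta2)
  sin(30) = 0.5
  sin(42.2) = 0.671721
  n2 = 1.791 * 0.5 / 0.671721 = 1.3331

1.3331


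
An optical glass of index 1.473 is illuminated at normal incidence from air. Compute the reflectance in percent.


Fresnel reflectance at normal incidence:
  R = ((n - 1)/(n + 1))^2
  (n - 1)/(n + 1) = (1.473 - 1)/(1.473 + 1) = 0.191266
  R = 0.191266^2 = 0.0365827
  R(%) = 0.0365827 * 100 = 3.658%

3.658%


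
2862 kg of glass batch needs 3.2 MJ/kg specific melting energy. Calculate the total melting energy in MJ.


Total energy = mass * specific energy
  E = 2862 * 3.2 = 9158.4 MJ

9158.4 MJ


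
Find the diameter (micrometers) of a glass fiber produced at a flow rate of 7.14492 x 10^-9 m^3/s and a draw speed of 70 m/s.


Cross-sectional area from continuity:
  A = Q / v = 7.14492 x 10^-9 / 70 = 1.020703 x 10^-10 m^2
Diameter from circular cross-section:
  d = sqrt(4A / pi) * 10^6 (m -> um)
  d = sqrt(4 * 1.020703 x 10^-10 / pi) * 10^6 = 11.4 um

11.4 um


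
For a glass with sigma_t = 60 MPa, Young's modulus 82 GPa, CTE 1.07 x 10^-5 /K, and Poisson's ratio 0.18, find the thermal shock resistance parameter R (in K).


Thermal shock resistance: R = sigma * (1 - nu) / (E * alpha)
  Numerator = 60 * (1 - 0.18) = 49.2
  Denominator = 82 * 1000 * (1.07 x 10^-5) = 0.8774
  R = 49.2 / 0.8774 = 56.1 K

56.1 K


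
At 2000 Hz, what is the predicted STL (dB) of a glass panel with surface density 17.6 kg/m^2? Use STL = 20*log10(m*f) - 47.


Mass law: STL = 20 * log10(m * f) - 47
  m * f = 17.6 * 2000 = 35200
  log10(35200) = 4.54654
  STL = 20 * 4.54654 - 47 = 90.9308 - 47 = 43.9 dB

43.9 dB


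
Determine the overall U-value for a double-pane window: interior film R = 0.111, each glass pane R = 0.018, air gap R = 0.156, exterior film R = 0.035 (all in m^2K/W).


Total thermal resistance (series):
  R_total = R_in + R_glass + R_air + R_glass + R_out
  R_total = 0.111 + 0.018 + 0.156 + 0.018 + 0.035 = 0.338 m^2K/W
U-value = 1 / R_total = 1 / 0.338 = 2.959 W/m^2K

2.959 W/m^2K


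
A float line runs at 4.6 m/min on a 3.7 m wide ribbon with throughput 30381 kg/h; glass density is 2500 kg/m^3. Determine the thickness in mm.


Ribbon cross-section from mass balance:
  Volume rate = throughput / density = 30381 / 2500 = 12.1524 m^3/h
  thickness = volume rate / (speed * 60 * width), i.e.
  thickness = throughput / (60 * speed * width * density) * 1000
  thickness = 30381 / (60 * 4.6 * 3.7 * 2500) * 1000 = 11.9 mm

11.9 mm


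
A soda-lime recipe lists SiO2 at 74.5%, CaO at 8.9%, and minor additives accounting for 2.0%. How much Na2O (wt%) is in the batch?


Pieces sum to 100%:
  Na2O = 100 - (SiO2 + CaO + others)
  Na2O = 100 - (74.5 + 8.9 + 2.0) = 14.6%

14.6%


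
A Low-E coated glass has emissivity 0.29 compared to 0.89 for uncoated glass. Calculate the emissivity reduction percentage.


Percentage reduction = (1 - coated/uncoated) * 100
  Ratio = 0.29 / 0.89 = 0.3258
  Reduction = (1 - 0.3258) * 100 = 67.4%

67.4%


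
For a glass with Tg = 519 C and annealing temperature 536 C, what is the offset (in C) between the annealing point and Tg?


Offset = T_anneal - Tg:
  offset = 536 - 519 = 17 C

17 C


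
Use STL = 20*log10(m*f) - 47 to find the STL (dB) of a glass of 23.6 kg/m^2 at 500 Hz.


Mass law: STL = 20 * log10(m * f) - 47
  m * f = 23.6 * 500 = 11800
  log10(11800) = 4.07188
  STL = 20 * 4.07188 - 47 = 81.4376 - 47 = 34.4 dB

34.4 dB


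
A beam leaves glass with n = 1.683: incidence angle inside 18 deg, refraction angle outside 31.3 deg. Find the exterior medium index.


Apply Snell's law: n1 * sin(theta1) = n2 * sin(theta2)
  n2 = n1 * sin(theta1) / sin(theta2)
  sin(18) = 0.309017
  sin(31.3) = 0.519519
  n2 = 1.683 * 0.309017 / 0.519519 = 1.0011

1.0011


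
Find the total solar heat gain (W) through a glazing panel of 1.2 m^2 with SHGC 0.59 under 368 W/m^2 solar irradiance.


Solar heat gain: Q = Area * SHGC * Irradiance
  Q = 1.2 * 0.59 * 368 = 260.5 W

260.5 W


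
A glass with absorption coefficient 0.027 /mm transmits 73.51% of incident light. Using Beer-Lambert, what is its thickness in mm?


Rearrange T = exp(-alpha * thickness):
  thickness = -ln(T) / alpha
  T = 73.51/100 = 0.7351
  ln(T) = -0.30775
  -ln(T) = 0.30775
  thickness = 0.30775 / 0.027 = 11.4 mm

11.4 mm


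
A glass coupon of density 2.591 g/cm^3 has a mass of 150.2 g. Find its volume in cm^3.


Rearrange rho = m / V:
  V = m / rho
  V = 150.2 / 2.591 = 57.97 cm^3

57.97 cm^3


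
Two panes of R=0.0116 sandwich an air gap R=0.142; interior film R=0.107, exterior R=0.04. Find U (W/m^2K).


Total thermal resistance (series):
  R_total = R_in + R_glass + R_air + R_glass + R_out
  R_total = 0.107 + 0.0116 + 0.142 + 0.0116 + 0.04 = 0.3122 m^2K/W
U-value = 1 / R_total = 1 / 0.3122 = 3.203 W/m^2K

3.203 W/m^2K


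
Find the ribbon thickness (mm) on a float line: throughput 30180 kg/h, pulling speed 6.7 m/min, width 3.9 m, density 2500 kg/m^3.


Ribbon cross-section from mass balance:
  Volume rate = throughput / density = 30180 / 2500 = 12.072 m^3/h
  thickness = volume rate / (speed * 60 * width), i.e.
  thickness = throughput / (60 * speed * width * density) * 1000
  thickness = 30180 / (60 * 6.7 * 3.9 * 2500) * 1000 = 7.7 mm

7.7 mm


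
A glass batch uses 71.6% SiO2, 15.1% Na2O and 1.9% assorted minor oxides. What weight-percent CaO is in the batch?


Pieces sum to 100%:
  CaO = 100 - (SiO2 + Na2O + others)
  CaO = 100 - (71.6 + 15.1 + 1.9) = 11.4%

11.4%


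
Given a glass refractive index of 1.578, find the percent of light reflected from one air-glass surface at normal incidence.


Fresnel reflectance at normal incidence:
  R = ((n - 1)/(n + 1))^2
  (n - 1)/(n + 1) = (1.578 - 1)/(1.578 + 1) = 0.224205
  R = 0.224205^2 = 0.0502679
  R(%) = 0.0502679 * 100 = 5.027%

5.027%


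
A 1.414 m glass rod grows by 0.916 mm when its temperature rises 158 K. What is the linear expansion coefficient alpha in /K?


Rearrange dL = alpha * L0 * dT for alpha:
  alpha = dL / (L0 * dT)
  alpha = (0.916 / 1000) / (1.414 * 158) = 0.0000041 /K = 4.1 x 10^-6 /K

4.1 x 10^-6 /K


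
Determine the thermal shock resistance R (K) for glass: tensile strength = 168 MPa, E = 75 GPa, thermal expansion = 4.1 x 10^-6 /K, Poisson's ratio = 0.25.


Thermal shock resistance: R = sigma * (1 - nu) / (E * alpha)
  Numerator = 168 * (1 - 0.25) = 126.0
  Denominator = 75 * 1000 * (4.1 x 10^-6) = 0.3075
  R = 126.0 / 0.3075 = 409.8 K

409.8 K


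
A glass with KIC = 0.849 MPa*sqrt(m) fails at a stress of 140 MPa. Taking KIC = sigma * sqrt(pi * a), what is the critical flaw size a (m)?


Rearrange KIC = sigma * sqrt(pi * a):
  sqrt(pi * a) = KIC / sigma
  sqrt(pi * a) = 0.849 / 140 = 0.006064
  a = (KIC / sigma)^2 / pi
  a = 0.006064^2 / pi = 0.0000117 m

0.0000117 m


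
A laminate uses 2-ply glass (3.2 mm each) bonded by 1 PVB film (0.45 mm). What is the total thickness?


Total thickness = glass contribution + PVB contribution
  Glass: 2 * 3.2 = 6.4 mm
  PVB: 1 * 0.45 = 0.45 mm
  Total = 6.4 + 0.45 = 6.85 mm

6.85 mm


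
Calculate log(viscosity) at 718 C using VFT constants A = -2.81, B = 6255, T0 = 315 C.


VFT equation: log(eta) = A + B / (T - T0)
  T - T0 = 718 - 315 = 403
  B / (T - T0) = 6255 / 403 = 15.521
  log(eta) = -2.81 + 15.521 = 12.711

12.711


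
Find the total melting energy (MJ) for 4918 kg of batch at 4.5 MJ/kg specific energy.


Total energy = mass * specific energy
  E = 4918 * 4.5 = 22131 MJ

22131 MJ


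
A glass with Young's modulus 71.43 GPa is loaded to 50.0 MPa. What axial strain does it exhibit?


Rearrange E = sigma / epsilon:
  epsilon = sigma / E
  E (MPa) = 71.43 * 1000 = 71430
  epsilon = 50.0 / 71430 = 0.0007

0.0007


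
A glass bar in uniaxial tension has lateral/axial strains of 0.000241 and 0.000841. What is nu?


Poisson's ratio: nu = lateral strain / axial strain
  nu = 0.000241 / 0.000841 = 0.2866

0.2866


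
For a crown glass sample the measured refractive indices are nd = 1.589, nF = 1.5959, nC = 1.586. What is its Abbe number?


Abbe number formula: Vd = (nd - 1) / (nF - nC)
  nd - 1 = 1.589 - 1 = 0.589
  nF - nC = 1.5959 - 1.586 = 0.0099
  Vd = 0.589 / 0.0099 = 59.49

59.49


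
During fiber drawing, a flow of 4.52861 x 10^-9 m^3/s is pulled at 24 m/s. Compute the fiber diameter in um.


Cross-sectional area from continuity:
  A = Q / v = 4.52861 x 10^-9 / 24 = 1.886921 x 10^-10 m^2
Diameter from circular cross-section:
  d = sqrt(4A / pi) * 10^6 (m -> um)
  d = sqrt(4 * 1.886921 x 10^-10 / pi) * 10^6 = 15.5 um

15.5 um


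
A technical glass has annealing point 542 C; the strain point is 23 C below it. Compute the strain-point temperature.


Strain point = annealing point - difference:
  T_strain = 542 - 23 = 519 C

519 C


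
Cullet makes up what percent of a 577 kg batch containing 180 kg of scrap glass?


Cullet ratio = (cullet mass / total batch mass) * 100
  Ratio = 180 / 577 * 100 = 31.2%

31.2%


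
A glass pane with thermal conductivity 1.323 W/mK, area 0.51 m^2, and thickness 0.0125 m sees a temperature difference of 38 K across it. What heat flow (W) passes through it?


Fourier's law: Q = k * A * dT / t
  Q = 1.323 * 0.51 * 38 / 0.0125
  Q = 25.63974 / 0.0125 = 2051.2 W

2051.2 W


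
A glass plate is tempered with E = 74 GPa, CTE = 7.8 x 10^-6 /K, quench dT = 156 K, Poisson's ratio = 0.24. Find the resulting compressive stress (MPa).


Tempering stress: sigma = E * alpha * dT / (1 - nu)
  E (MPa) = 74 * 1000 = 74000
  Numerator = 74000 * (7.8 x 10^-6) * 156 = 90.0432
  Denominator = 1 - 0.24 = 0.76
  sigma = 90.0432 / 0.76 = 118.5 MPa

118.5 MPa


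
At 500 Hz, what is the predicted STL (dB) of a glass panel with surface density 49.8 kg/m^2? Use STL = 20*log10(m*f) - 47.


Mass law: STL = 20 * log10(m * f) - 47
  m * f = 49.8 * 500 = 24900
  log10(24900) = 4.3962
  STL = 20 * 4.3962 - 47 = 87.924 - 47 = 40.9 dB

40.9 dB


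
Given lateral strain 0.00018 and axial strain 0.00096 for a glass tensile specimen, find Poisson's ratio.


Poisson's ratio: nu = lateral strain / axial strain
  nu = 0.00018 / 0.00096 = 0.1875

0.1875


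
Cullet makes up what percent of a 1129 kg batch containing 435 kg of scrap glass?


Cullet ratio = (cullet mass / total batch mass) * 100
  Ratio = 435 / 1129 * 100 = 38.53%

38.53%


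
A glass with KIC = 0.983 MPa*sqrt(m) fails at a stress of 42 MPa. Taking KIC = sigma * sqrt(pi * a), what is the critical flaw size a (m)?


Rearrange KIC = sigma * sqrt(pi * a):
  sqrt(pi * a) = KIC / sigma
  sqrt(pi * a) = 0.983 / 42 = 0.023405
  a = (KIC / sigma)^2 / pi
  a = 0.023405^2 / pi = 0.0001744 m

0.0001744 m


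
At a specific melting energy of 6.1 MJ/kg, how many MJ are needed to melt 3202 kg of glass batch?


Total energy = mass * specific energy
  E = 3202 * 6.1 = 19532.2 MJ

19532.2 MJ


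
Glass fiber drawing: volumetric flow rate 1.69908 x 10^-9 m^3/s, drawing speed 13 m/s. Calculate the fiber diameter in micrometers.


Cross-sectional area from continuity:
  A = Q / v = 1.69908 x 10^-9 / 13 = 1.306985 x 10^-10 m^2
Diameter from circular cross-section:
  d = sqrt(4A / pi) * 10^6 (m -> um)
  d = sqrt(4 * 1.306985 x 10^-10 / pi) * 10^6 = 12.9 um

12.9 um


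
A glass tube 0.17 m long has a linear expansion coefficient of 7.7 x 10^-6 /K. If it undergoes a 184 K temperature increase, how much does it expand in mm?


Thermal expansion formula: dL = alpha * L0 * dT
  dL = (7.7 x 10^-6) * 0.17 * 184 = 0.00024086 m
Convert to mm: 0.00024086 * 1000 = 0.2409 mm

0.2409 mm


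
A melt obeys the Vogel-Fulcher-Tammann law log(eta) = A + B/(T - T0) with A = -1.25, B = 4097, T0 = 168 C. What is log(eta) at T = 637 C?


VFT equation: log(eta) = A + B / (T - T0)
  T - T0 = 637 - 168 = 469
  B / (T - T0) = 4097 / 469 = 8.736
  log(eta) = -1.25 + 8.736 = 7.486

7.486


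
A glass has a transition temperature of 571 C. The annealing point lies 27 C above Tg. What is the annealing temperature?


The annealing temperature is Tg plus the offset:
  T_anneal = 571 + 27 = 598 C

598 C


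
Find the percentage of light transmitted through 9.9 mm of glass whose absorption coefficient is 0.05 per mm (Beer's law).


Beer-Lambert law: T = exp(-alpha * thickness)
  exponent = -0.05 * 9.9 = -0.495
  T = exp(-0.495) = 0.6096
  Percentage = 0.6096 * 100 = 60.96%

60.96%


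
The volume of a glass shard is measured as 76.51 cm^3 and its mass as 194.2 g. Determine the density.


Use the definition of density:
  rho = mass / volume
  rho = 194.2 / 76.51 = 2.538 g/cm^3

2.538 g/cm^3


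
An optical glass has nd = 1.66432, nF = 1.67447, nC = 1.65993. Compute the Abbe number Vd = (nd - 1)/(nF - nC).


Abbe number formula: Vd = (nd - 1) / (nF - nC)
  nd - 1 = 1.66432 - 1 = 0.66432
  nF - nC = 1.67447 - 1.65993 = 0.01454
  Vd = 0.66432 / 0.01454 = 45.69

45.69


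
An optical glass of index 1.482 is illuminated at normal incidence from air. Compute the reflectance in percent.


Fresnel reflectance at normal incidence:
  R = ((n - 1)/(n + 1))^2
  (n - 1)/(n + 1) = (1.482 - 1)/(1.482 + 1) = 0.194198
  R = 0.194198^2 = 0.0377129
  R(%) = 0.0377129 * 100 = 3.771%

3.771%


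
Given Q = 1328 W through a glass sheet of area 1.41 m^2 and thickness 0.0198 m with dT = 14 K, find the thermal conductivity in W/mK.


Fourier's law rearranged: k = Q * t / (A * dT)
  Numerator = 1328 * 0.0198 = 26.2944
  Denominator = 1.41 * 14 = 19.74
  k = 26.2944 / 19.74 = 1.332 W/mK

1.332 W/mK


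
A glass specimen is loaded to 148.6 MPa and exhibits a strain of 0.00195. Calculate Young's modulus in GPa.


Young's modulus: E = stress / strain
  E = 148.6 MPa / 0.00195 = 76205.13 MPa
Convert to GPa: 76205.13 / 1000 = 76.21 GPa

76.21 GPa


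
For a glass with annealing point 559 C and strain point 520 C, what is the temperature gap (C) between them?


Gap = T_anneal - T_strain:
  gap = 559 - 520 = 39 C

39 C


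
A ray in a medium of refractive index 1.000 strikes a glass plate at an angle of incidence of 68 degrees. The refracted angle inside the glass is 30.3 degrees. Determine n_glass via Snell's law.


Apply Snell's law: n1 * sin(theta1) = n2 * sin(theta2)
  n2 = n1 * sin(theta1) / sin(theta2)
  sin(68) = 0.927184
  sin(30.3) = 0.504528
  n2 = 1.000 * 0.927184 / 0.504528 = 1.8377

1.8377


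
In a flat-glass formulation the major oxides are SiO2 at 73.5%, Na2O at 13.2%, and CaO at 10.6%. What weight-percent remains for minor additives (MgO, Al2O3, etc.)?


Sum the three major oxides:
  SiO2 + Na2O + CaO = 73.5 + 13.2 + 10.6 = 97.3%
Subtract from 100%:
  Others = 100 - 97.3 = 2.7%

2.7%


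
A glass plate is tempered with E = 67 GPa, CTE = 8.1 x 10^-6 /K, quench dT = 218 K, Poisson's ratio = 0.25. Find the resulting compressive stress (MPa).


Tempering stress: sigma = E * alpha * dT / (1 - nu)
  E (MPa) = 67 * 1000 = 67000
  Numerator = 67000 * (8.1 x 10^-6) * 218 = 118.3086
  Denominator = 1 - 0.25 = 0.75
  sigma = 118.3086 / 0.75 = 157.7 MPa

157.7 MPa


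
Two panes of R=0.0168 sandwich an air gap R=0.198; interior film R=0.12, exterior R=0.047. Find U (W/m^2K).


Total thermal resistance (series):
  R_total = R_in + R_glass + R_air + R_glass + R_out
  R_total = 0.12 + 0.0168 + 0.198 + 0.0168 + 0.047 = 0.3986 m^2K/W
U-value = 1 / R_total = 1 / 0.3986 = 2.509 W/m^2K

2.509 W/m^2K


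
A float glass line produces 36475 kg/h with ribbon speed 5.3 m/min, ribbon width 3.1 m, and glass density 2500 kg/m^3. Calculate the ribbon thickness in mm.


Ribbon cross-section from mass balance:
  Volume rate = throughput / density = 36475 / 2500 = 14.59 m^3/h
  thickness = volume rate / (speed * 60 * width), i.e.
  thickness = throughput / (60 * speed * width * density) * 1000
  thickness = 36475 / (60 * 5.3 * 3.1 * 2500) * 1000 = 14.8 mm

14.8 mm


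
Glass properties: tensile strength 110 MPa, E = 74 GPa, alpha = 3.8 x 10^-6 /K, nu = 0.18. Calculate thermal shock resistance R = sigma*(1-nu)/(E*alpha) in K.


Thermal shock resistance: R = sigma * (1 - nu) / (E * alpha)
  Numerator = 110 * (1 - 0.18) = 90.2
  Denominator = 74 * 1000 * (3.8 x 10^-6) = 0.2812
  R = 90.2 / 0.2812 = 320.8 K

320.8 K


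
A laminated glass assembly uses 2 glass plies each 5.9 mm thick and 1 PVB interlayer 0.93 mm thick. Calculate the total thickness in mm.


Total thickness = glass contribution + PVB contribution
  Glass: 2 * 5.9 = 11.8 mm
  PVB: 1 * 0.93 = 0.93 mm
  Total = 11.8 + 0.93 = 12.73 mm

12.73 mm


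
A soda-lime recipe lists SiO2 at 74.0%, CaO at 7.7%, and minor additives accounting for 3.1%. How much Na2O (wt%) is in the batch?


Pieces sum to 100%:
  Na2O = 100 - (SiO2 + CaO + others)
  Na2O = 100 - (74.0 + 7.7 + 3.1) = 15.2%

15.2%


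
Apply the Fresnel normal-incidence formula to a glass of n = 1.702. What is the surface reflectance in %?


Fresnel reflectance at normal incidence:
  R = ((n - 1)/(n + 1))^2
  (n - 1)/(n + 1) = (1.702 - 1)/(1.702 + 1) = 0.259808
  R = 0.259808^2 = 0.0675002
  R(%) = 0.0675002 * 100 = 6.75%

6.75%


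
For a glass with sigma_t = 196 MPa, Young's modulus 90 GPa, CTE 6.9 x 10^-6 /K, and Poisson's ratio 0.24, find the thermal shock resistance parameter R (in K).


Thermal shock resistance: R = sigma * (1 - nu) / (E * alpha)
  Numerator = 196 * (1 - 0.24) = 148.96
  Denominator = 90 * 1000 * (6.9 x 10^-6) = 0.621
  R = 148.96 / 0.621 = 239.9 K

239.9 K


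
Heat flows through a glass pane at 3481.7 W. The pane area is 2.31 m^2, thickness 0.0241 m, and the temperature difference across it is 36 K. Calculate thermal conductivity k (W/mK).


Fourier's law rearranged: k = Q * t / (A * dT)
  Numerator = 3481.7 * 0.0241 = 83.90897
  Denominator = 2.31 * 36 = 83.16
  k = 83.90897 / 83.16 = 1.009 W/mK

1.009 W/mK


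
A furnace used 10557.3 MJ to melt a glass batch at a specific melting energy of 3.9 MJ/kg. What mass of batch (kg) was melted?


Rearrange E = m * s for m:
  m = E / s
  m = 10557.3 / 3.9 = 2707.0 kg

2707.0 kg


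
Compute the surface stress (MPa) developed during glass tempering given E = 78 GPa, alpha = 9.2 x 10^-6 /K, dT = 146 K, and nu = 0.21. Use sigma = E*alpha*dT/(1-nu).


Tempering stress: sigma = E * alpha * dT / (1 - nu)
  E (MPa) = 78 * 1000 = 78000
  Numerator = 78000 * (9.2 x 10^-6) * 146 = 104.7696
  Denominator = 1 - 0.21 = 0.79
  sigma = 104.7696 / 0.79 = 132.6 MPa

132.6 MPa


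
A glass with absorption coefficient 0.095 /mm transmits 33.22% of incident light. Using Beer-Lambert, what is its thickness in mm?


Rearrange T = exp(-alpha * thickness):
  thickness = -ln(T) / alpha
  T = 33.22/100 = 0.3322
  ln(T) = -1.10202
  -ln(T) = 1.10202
  thickness = 1.10202 / 0.095 = 11.6 mm

11.6 mm


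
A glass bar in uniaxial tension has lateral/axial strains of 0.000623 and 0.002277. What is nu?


Poisson's ratio: nu = lateral strain / axial strain
  nu = 0.000623 / 0.002277 = 0.2736

0.2736


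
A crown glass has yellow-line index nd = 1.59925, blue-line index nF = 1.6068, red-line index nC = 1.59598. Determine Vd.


Abbe number formula: Vd = (nd - 1) / (nF - nC)
  nd - 1 = 1.59925 - 1 = 0.59925
  nF - nC = 1.6068 - 1.59598 = 0.01082
  Vd = 0.59925 / 0.01082 = 55.38

55.38


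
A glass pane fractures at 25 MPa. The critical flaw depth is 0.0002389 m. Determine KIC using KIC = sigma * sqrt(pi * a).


Fracture toughness: KIC = sigma * sqrt(pi * a)
  pi * a = pi * 0.0002389 = 0.000750526
  sqrt(pi * a) = 0.027396
  KIC = 25 * 0.027396 = 0.685 MPa*sqrt(m)

0.685 MPa*sqrt(m)


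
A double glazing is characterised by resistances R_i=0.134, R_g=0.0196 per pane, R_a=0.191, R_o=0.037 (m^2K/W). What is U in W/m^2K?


Total thermal resistance (series):
  R_total = R_in + R_glass + R_air + R_glass + R_out
  R_total = 0.134 + 0.0196 + 0.191 + 0.0196 + 0.037 = 0.4012 m^2K/W
U-value = 1 / R_total = 1 / 0.4012 = 2.493 W/m^2K

2.493 W/m^2K


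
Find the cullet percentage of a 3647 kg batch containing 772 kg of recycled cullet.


Cullet ratio = (cullet mass / total batch mass) * 100
  Ratio = 772 / 3647 * 100 = 21.17%

21.17%


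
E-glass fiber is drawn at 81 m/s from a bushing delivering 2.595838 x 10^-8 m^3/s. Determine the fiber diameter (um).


Cross-sectional area from continuity:
  A = Q / v = 2.595838 x 10^-8 / 81 = 3.204738 x 10^-10 m^2
Diameter from circular cross-section:
  d = sqrt(4A / pi) * 10^6 (m -> um)
  d = sqrt(4 * 3.204738 x 10^-10 / pi) * 10^6 = 20.2 um

20.2 um


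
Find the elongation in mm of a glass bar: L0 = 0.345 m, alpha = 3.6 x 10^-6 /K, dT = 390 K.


Thermal expansion formula: dL = alpha * L0 * dT
  dL = (3.6 x 10^-6) * 0.345 * 390 = 0.00048438 m
Convert to mm: 0.00048438 * 1000 = 0.4844 mm

0.4844 mm


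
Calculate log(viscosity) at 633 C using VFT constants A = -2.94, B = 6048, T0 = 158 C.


VFT equation: log(eta) = A + B / (T - T0)
  T - T0 = 633 - 158 = 475
  B / (T - T0) = 6048 / 475 = 12.733
  log(eta) = -2.94 + 12.733 = 9.793

9.793


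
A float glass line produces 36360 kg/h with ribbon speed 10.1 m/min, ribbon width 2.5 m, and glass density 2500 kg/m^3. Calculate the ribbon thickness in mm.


Ribbon cross-section from mass balance:
  Volume rate = throughput / density = 36360 / 2500 = 14.544 m^3/h
  thickness = volume rate / (speed * 60 * width), i.e.
  thickness = throughput / (60 * speed * width * density) * 1000
  thickness = 36360 / (60 * 10.1 * 2.5 * 2500) * 1000 = 9.6 mm

9.6 mm


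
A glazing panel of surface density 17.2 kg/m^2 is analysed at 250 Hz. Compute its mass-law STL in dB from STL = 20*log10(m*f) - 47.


Mass law: STL = 20 * log10(m * f) - 47
  m * f = 17.2 * 250 = 4300
  log10(4300) = 3.63347
  STL = 20 * 3.63347 - 47 = 72.6694 - 47 = 25.7 dB

25.7 dB


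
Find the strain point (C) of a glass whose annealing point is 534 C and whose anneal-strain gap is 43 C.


Strain point = annealing point - difference:
  T_strain = 534 - 43 = 491 C

491 C


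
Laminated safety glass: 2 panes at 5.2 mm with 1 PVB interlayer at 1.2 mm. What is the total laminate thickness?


Total thickness = glass contribution + PVB contribution
  Glass: 2 * 5.2 = 10.4 mm
  PVB: 1 * 1.2 = 1.2 mm
  Total = 10.4 + 1.2 = 11.6 mm

11.6 mm


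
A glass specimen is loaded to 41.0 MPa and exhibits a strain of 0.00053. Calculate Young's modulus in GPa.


Young's modulus: E = stress / strain
  E = 41.0 MPa / 0.00053 = 77358.49 MPa
Convert to GPa: 77358.49 / 1000 = 77.36 GPa

77.36 GPa


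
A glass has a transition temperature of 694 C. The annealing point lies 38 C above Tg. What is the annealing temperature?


The annealing temperature is Tg plus the offset:
  T_anneal = 694 + 38 = 732 C

732 C


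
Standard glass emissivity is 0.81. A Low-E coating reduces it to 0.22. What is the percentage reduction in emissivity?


Percentage reduction = (1 - coated/uncoated) * 100
  Ratio = 0.22 / 0.81 = 0.2716
  Reduction = (1 - 0.2716) * 100 = 72.8%

72.8%


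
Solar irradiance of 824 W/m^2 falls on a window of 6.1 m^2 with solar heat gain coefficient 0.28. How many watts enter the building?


Solar heat gain: Q = Area * SHGC * Irradiance
  Q = 6.1 * 0.28 * 824 = 1407.4 W

1407.4 W


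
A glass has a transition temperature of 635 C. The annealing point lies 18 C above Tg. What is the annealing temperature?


The annealing temperature is Tg plus the offset:
  T_anneal = 635 + 18 = 653 C

653 C


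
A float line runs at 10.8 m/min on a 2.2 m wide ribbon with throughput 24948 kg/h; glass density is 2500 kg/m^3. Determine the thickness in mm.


Ribbon cross-section from mass balance:
  Volume rate = throughput / density = 24948 / 2500 = 9.9792 m^3/h
  thickness = volume rate / (speed * 60 * width), i.e.
  thickness = throughput / (60 * speed * width * density) * 1000
  thickness = 24948 / (60 * 10.8 * 2.2 * 2500) * 1000 = 7.0 mm

7.0 mm


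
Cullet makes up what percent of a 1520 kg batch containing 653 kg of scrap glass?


Cullet ratio = (cullet mass / total batch mass) * 100
  Ratio = 653 / 1520 * 100 = 42.96%

42.96%


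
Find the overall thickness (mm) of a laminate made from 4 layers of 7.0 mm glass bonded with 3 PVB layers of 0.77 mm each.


Total thickness = glass contribution + PVB contribution
  Glass: 4 * 7.0 = 28.0 mm
  PVB: 3 * 0.77 = 2.31 mm
  Total = 28.0 + 2.31 = 30.31 mm

30.31 mm


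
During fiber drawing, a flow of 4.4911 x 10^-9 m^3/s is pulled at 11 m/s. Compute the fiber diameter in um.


Cross-sectional area from continuity:
  A = Q / v = 4.4911 x 10^-9 / 11 = 4.082818 x 10^-10 m^2
Diameter from circular cross-section:
  d = sqrt(4A / pi) * 10^6 (m -> um)
  d = sqrt(4 * 4.082818 x 10^-10 / pi) * 10^6 = 22.8 um

22.8 um


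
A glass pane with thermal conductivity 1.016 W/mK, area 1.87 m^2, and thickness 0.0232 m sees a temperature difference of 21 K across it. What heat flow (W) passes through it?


Fourier's law: Q = k * A * dT / t
  Q = 1.016 * 1.87 * 21 / 0.0232
  Q = 39.89832 / 0.0232 = 1719.8 W

1719.8 W


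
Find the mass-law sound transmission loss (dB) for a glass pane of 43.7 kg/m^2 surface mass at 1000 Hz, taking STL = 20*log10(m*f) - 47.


Mass law: STL = 20 * log10(m * f) - 47
  m * f = 43.7 * 1000 = 43700
  log10(43700) = 4.64048
  STL = 20 * 4.64048 - 47 = 92.8096 - 47 = 45.8 dB

45.8 dB


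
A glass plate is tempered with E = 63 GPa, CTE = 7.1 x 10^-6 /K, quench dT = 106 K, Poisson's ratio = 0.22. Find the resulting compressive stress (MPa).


Tempering stress: sigma = E * alpha * dT / (1 - nu)
  E (MPa) = 63 * 1000 = 63000
  Numerator = 63000 * (7.1 x 10^-6) * 106 = 47.4138
  Denominator = 1 - 0.22 = 0.78
  sigma = 47.4138 / 0.78 = 60.8 MPa

60.8 MPa


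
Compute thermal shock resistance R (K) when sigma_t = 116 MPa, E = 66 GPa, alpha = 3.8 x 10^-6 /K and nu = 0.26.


Thermal shock resistance: R = sigma * (1 - nu) / (E * alpha)
  Numerator = 116 * (1 - 0.26) = 85.84
  Denominator = 66 * 1000 * (3.8 x 10^-6) = 0.2508
  R = 85.84 / 0.2508 = 342.3 K

342.3 K


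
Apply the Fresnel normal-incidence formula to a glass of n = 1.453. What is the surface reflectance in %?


Fresnel reflectance at normal incidence:
  R = ((n - 1)/(n + 1))^2
  (n - 1)/(n + 1) = (1.453 - 1)/(1.453 + 1) = 0.184672
  R = 0.184672^2 = 0.0341037
  R(%) = 0.0341037 * 100 = 3.41%

3.41%


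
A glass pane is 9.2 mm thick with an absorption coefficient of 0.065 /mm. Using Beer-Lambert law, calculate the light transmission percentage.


Beer-Lambert law: T = exp(-alpha * thickness)
  exponent = -0.065 * 9.2 = -0.598
  T = exp(-0.598) = 0.5499
  Percentage = 0.5499 * 100 = 54.99%

54.99%


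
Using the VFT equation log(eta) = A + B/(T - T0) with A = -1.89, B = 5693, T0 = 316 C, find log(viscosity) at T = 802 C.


VFT equation: log(eta) = A + B / (T - T0)
  T - T0 = 802 - 316 = 486
  B / (T - T0) = 5693 / 486 = 11.714
  log(eta) = -1.89 + 11.714 = 9.824

9.824


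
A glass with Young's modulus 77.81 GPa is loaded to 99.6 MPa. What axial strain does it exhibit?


Rearrange E = sigma / epsilon:
  epsilon = sigma / E
  E (MPa) = 77.81 * 1000 = 77810
  epsilon = 99.6 / 77810 = 0.00128

0.00128


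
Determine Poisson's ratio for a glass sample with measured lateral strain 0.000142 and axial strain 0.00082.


Poisson's ratio: nu = lateral strain / axial strain
  nu = 0.000142 / 0.00082 = 0.1732

0.1732


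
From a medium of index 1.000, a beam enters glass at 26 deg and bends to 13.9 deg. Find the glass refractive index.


Apply Snell's law: n1 * sin(theta1) = n2 * sin(theta2)
  n2 = n1 * sin(theta1) / sin(theta2)
  sin(26) = 0.438371
  sin(13.9) = 0.240228
  n2 = 1.000 * 0.438371 / 0.240228 = 1.8248

1.8248


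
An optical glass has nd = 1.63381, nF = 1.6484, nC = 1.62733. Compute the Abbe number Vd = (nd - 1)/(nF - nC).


Abbe number formula: Vd = (nd - 1) / (nF - nC)
  nd - 1 = 1.63381 - 1 = 0.63381
  nF - nC = 1.6484 - 1.62733 = 0.02107
  Vd = 0.63381 / 0.02107 = 30.08

30.08


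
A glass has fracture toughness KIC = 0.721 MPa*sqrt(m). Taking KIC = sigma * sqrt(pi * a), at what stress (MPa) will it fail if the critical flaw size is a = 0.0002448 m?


Rearrange KIC = sigma * sqrt(pi * a):
  sigma = KIC / sqrt(pi * a)
  sqrt(pi * 0.0002448) = 0.027732
  sigma = 0.721 / 0.027732 = 26.0 MPa

26.0 MPa


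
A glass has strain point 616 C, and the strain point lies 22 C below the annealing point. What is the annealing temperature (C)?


T_anneal = T_strain + gap:
  T_anneal = 616 + 22 = 638 C

638 C


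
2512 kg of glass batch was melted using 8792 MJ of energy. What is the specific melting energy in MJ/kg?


Rearrange E = m * s for s:
  s = E / m
  s = 8792 / 2512 = 3.5 MJ/kg

3.5 MJ/kg


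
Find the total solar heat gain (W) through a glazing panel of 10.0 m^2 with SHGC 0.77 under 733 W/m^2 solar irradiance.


Solar heat gain: Q = Area * SHGC * Irradiance
  Q = 10.0 * 0.77 * 733 = 5644.1 W

5644.1 W


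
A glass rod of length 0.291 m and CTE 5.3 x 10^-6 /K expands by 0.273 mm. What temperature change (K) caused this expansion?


Rearrange dL = alpha * L0 * dT for dT:
  dT = dL / (alpha * L0)
  dL (m) = 0.273 / 1000 = 0.000273
  dT = 0.000273 / ((5.3 x 10^-6) * 0.291) = 177.0 K

177.0 K


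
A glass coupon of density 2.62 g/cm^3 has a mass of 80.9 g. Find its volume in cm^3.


Rearrange rho = m / V:
  V = m / rho
  V = 80.9 / 2.62 = 30.878 cm^3

30.878 cm^3


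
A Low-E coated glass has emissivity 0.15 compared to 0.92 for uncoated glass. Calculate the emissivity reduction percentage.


Percentage reduction = (1 - coated/uncoated) * 100
  Ratio = 0.15 / 0.92 = 0.163
  Reduction = (1 - 0.163) * 100 = 83.7%

83.7%


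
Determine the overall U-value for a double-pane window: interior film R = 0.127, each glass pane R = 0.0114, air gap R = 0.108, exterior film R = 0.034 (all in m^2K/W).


Total thermal resistance (series):
  R_total = R_in + R_glass + R_air + R_glass + R_out
  R_total = 0.127 + 0.0114 + 0.108 + 0.0114 + 0.034 = 0.2918 m^2K/W
U-value = 1 / R_total = 1 / 0.2918 = 3.427 W/m^2K

3.427 W/m^2K


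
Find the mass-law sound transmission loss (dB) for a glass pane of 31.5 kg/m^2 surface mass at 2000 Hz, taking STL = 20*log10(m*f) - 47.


Mass law: STL = 20 * log10(m * f) - 47
  m * f = 31.5 * 2000 = 63000
  log10(63000) = 4.79934
  STL = 20 * 4.79934 - 47 = 95.9868 - 47 = 49.0 dB

49.0 dB


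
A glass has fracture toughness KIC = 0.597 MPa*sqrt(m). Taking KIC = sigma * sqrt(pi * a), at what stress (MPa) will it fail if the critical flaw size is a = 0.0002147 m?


Rearrange KIC = sigma * sqrt(pi * a):
  sigma = KIC / sqrt(pi * a)
  sqrt(pi * 0.0002147) = 0.025971
  sigma = 0.597 / 0.025971 = 22.99 MPa

22.99 MPa


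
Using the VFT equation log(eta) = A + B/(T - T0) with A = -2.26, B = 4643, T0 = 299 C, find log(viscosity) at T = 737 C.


VFT equation: log(eta) = A + B / (T - T0)
  T - T0 = 737 - 299 = 438
  B / (T - T0) = 4643 / 438 = 10.6
  log(eta) = -2.26 + 10.6 = 8.34

8.34


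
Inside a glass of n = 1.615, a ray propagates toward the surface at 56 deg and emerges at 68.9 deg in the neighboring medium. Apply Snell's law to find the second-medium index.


Apply Snell's law: n1 * sin(theta1) = n2 * sin(theta2)
  n2 = n1 * sin(theta1) / sin(theta2)
  sin(56) = 0.829038
  sin(68.9) = 0.932954
  n2 = 1.615 * 0.829038 / 0.932954 = 1.4351

1.4351


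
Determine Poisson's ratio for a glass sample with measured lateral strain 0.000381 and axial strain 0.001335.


Poisson's ratio: nu = lateral strain / axial strain
  nu = 0.000381 / 0.001335 = 0.2854

0.2854


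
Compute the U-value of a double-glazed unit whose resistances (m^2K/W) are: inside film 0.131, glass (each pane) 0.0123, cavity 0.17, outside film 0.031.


Total thermal resistance (series):
  R_total = R_in + R_glass + R_air + R_glass + R_out
  R_total = 0.131 + 0.0123 + 0.17 + 0.0123 + 0.031 = 0.3566 m^2K/W
U-value = 1 / R_total = 1 / 0.3566 = 2.804 W/m^2K

2.804 W/m^2K


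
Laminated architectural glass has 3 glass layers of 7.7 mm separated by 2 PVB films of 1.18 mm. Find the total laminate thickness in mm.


Total thickness = glass contribution + PVB contribution
  Glass: 3 * 7.7 = 23.1 mm
  PVB: 2 * 1.18 = 2.36 mm
  Total = 23.1 + 2.36 = 25.46 mm

25.46 mm


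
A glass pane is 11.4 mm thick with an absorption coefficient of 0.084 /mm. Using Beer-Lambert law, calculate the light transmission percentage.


Beer-Lambert law: T = exp(-alpha * thickness)
  exponent = -0.084 * 11.4 = -0.9576
  T = exp(-0.9576) = 0.3838
  Percentage = 0.3838 * 100 = 38.38%

38.38%
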